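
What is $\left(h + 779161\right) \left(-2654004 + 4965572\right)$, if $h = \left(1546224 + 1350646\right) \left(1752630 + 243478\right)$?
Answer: $13366563739130147728$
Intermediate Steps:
$h = 5782465381960$ ($h = 2896870 \cdot 1996108 = 5782465381960$)
$\left(h + 779161\right) \left(-2654004 + 4965572\right) = \left(5782465381960 + 779161\right) \left(-2654004 + 4965572\right) = 5782466161121 \cdot 2311568 = 13366563739130147728$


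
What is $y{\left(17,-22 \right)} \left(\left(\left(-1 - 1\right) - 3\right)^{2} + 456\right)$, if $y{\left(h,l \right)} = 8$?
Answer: $3848$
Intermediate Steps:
$y{\left(17,-22 \right)} \left(\left(\left(-1 - 1\right) - 3\right)^{2} + 456\right) = 8 \left(\left(\left(-1 - 1\right) - 3\right)^{2} + 456\right) = 8 \left(\left(-2 - 3\right)^{2} + 456\right) = 8 \left(\left(-5\right)^{2} + 456\right) = 8 \left(25 + 456\right) = 8 \cdot 481 = 3848$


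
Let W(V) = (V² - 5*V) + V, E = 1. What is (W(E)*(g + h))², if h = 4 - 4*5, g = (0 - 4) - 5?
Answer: 5625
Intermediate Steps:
W(V) = V² - 4*V
g = -9 (g = -4 - 5 = -9)
h = -16 (h = 4 - 1*20 = 4 - 20 = -16)
(W(E)*(g + h))² = ((1*(-4 + 1))*(-9 - 16))² = ((1*(-3))*(-25))² = (-3*(-25))² = 75² = 5625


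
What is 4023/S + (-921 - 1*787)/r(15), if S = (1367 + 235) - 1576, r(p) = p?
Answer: 15937/390 ≈ 40.864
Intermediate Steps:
S = 26 (S = 1602 - 1576 = 26)
4023/S + (-921 - 1*787)/r(15) = 4023/26 + (-921 - 1*787)/15 = 4023*(1/26) + (-921 - 787)*(1/15) = 4023/26 - 1708*1/15 = 4023/26 - 1708/15 = 15937/390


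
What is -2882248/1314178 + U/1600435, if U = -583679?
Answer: -2689954339371/1051628233715 ≈ -2.5579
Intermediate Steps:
-2882248/1314178 + U/1600435 = -2882248/1314178 - 583679/1600435 = -2882248*1/1314178 - 583679*1/1600435 = -1441124/657089 - 583679/1600435 = -2689954339371/1051628233715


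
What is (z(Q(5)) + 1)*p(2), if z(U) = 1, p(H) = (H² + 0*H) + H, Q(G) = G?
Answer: 12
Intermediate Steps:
p(H) = H + H² (p(H) = (H² + 0) + H = H² + H = H + H²)
(z(Q(5)) + 1)*p(2) = (1 + 1)*(2*(1 + 2)) = 2*(2*3) = 2*6 = 12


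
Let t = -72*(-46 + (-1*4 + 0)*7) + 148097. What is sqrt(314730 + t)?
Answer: sqrt(468155) ≈ 684.22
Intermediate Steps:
t = 153425 (t = -72*(-46 + (-4 + 0)*7) + 148097 = -72*(-46 - 4*7) + 148097 = -72*(-46 - 28) + 148097 = -72*(-74) + 148097 = 5328 + 148097 = 153425)
sqrt(314730 + t) = sqrt(314730 + 153425) = sqrt(468155)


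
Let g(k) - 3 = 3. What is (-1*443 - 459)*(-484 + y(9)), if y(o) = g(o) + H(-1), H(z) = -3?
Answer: 433862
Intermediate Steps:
g(k) = 6 (g(k) = 3 + 3 = 6)
y(o) = 3 (y(o) = 6 - 3 = 3)
(-1*443 - 459)*(-484 + y(9)) = (-1*443 - 459)*(-484 + 3) = (-443 - 459)*(-481) = -902*(-481) = 433862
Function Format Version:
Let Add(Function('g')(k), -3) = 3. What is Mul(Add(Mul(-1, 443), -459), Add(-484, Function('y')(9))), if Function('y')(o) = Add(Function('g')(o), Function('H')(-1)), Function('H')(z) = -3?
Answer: 433862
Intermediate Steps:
Function('g')(k) = 6 (Function('g')(k) = Add(3, 3) = 6)
Function('y')(o) = 3 (Function('y')(o) = Add(6, -3) = 3)
Mul(Add(Mul(-1, 443), -459), Add(-484, Function('y')(9))) = Mul(Add(Mul(-1, 443), -459), Add(-484, 3)) = Mul(Add(-443, -459), -481) = Mul(-902, -481) = 433862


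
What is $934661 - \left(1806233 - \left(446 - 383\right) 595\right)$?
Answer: $-834087$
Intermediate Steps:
$934661 - \left(1806233 - \left(446 - 383\right) 595\right) = 934661 + \left(63 \cdot 595 - 1806233\right) = 934661 + \left(37485 - 1806233\right) = 934661 - 1768748 = -834087$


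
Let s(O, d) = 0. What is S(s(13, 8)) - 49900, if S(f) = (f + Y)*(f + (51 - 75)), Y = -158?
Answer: -46108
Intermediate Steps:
S(f) = (-158 + f)*(-24 + f) (S(f) = (f - 158)*(f + (51 - 75)) = (-158 + f)*(f - 24) = (-158 + f)*(-24 + f))
S(s(13, 8)) - 49900 = (3792 + 0² - 182*0) - 49900 = (3792 + 0 + 0) - 49900 = 3792 - 49900 = -46108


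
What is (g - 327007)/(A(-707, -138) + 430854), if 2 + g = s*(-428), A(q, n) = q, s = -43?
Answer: -308605/430147 ≈ -0.71744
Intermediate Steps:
g = 18402 (g = -2 - 43*(-428) = -2 + 18404 = 18402)
(g - 327007)/(A(-707, -138) + 430854) = (18402 - 327007)/(-707 + 430854) = -308605/430147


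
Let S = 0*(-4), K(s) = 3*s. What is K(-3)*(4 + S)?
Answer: -36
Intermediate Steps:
S = 0
K(-3)*(4 + S) = (3*(-3))*(4 + 0) = -9*4 = -36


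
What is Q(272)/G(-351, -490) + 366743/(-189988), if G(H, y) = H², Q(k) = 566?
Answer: -45075571135/23406711588 ≈ -1.9258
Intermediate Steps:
Q(272)/G(-351, -490) + 366743/(-189988) = 566/((-351)²) + 366743/(-189988) = 566/123201 + 366743*(-1/189988) = 566*(1/123201) - 366743/189988 = 566/123201 - 366743/189988 = -45075571135/23406711588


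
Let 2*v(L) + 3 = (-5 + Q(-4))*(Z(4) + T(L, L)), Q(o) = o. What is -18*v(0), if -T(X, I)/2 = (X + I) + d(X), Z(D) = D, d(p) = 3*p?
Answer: 351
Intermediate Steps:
T(X, I) = -8*X - 2*I (T(X, I) = -2*((X + I) + 3*X) = -2*((I + X) + 3*X) = -2*(I + 4*X) = -8*X - 2*I)
v(L) = -39/2 + 45*L (v(L) = -3/2 + ((-5 - 4)*(4 + (-8*L - 2*L)))/2 = -3/2 + (-9*(4 - 10*L))/2 = -3/2 + (-36 + 90*L)/2 = -3/2 + (-18 + 45*L) = -39/2 + 45*L)
-18*v(0) = -18*(-39/2 + 45*0) = -18*(-39/2 + 0) = -18*(-39/2) = 351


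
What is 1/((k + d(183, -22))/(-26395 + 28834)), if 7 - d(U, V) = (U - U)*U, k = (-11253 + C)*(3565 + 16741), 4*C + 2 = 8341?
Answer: -4878/372340955 ≈ -1.3101e-5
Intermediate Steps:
C = 8339/4 (C = -1/2 + (1/4)*8341 = -1/2 + 8341/4 = 8339/4 ≈ 2084.8)
k = -372340969/2 (k = (-11253 + 8339/4)*(3565 + 16741) = -36673/4*20306 = -372340969/2 ≈ -1.8617e+8)
d(U, V) = 7 (d(U, V) = 7 - (U - U)*U = 7 - 0*U = 7 - 1*0 = 7 + 0 = 7)
1/((k + d(183, -22))/(-26395 + 28834)) = 1/((-372340969/2 + 7)/(-26395 + 28834)) = 1/(-372340955/2/2439) = 1/(-372340955/2*1/2439) = 1/(-372340955/4878) = -4878/372340955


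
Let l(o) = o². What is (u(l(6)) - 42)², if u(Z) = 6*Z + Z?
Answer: 44100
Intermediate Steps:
u(Z) = 7*Z
(u(l(6)) - 42)² = (7*6² - 42)² = (7*36 - 42)² = (252 - 42)² = 210² = 44100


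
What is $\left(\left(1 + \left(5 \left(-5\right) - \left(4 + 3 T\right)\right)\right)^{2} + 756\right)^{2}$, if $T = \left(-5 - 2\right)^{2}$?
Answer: $984767161$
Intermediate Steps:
$T = 49$ ($T = \left(-7\right)^{2} = 49$)
$\left(\left(1 + \left(5 \left(-5\right) - \left(4 + 3 T\right)\right)\right)^{2} + 756\right)^{2} = \left(\left(1 + \left(5 \left(-5\right) - 151\right)\right)^{2} + 756\right)^{2} = \left(\left(1 - 176\right)^{2} + 756\right)^{2} = \left(\left(-175\right)^{2} + 756\right)^{2} = \left(30625 + 756\right)^{2} = 31381^{2} = 984767161$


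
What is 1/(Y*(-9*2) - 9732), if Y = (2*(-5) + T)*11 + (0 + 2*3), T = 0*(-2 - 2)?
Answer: -1/7860 ≈ -0.00012723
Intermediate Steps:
T = 0 (T = 0*(-4) = 0)
Y = -104 (Y = (2*(-5) + 0)*11 + (0 + 2*3) = (-10 + 0)*11 + (0 + 6) = -10*11 + 6 = -110 + 6 = -104)
1/(Y*(-9*2) - 9732) = 1/(-(-936)*2 - 9732) = 1/(-104*(-18) - 9732) = 1/(1872 - 9732) = 1/(-7860) = -1/7860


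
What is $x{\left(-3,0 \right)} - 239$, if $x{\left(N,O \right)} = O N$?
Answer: $-239$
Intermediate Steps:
$x{\left(N,O \right)} = N O$
$x{\left(-3,0 \right)} - 239 = \left(-3\right) 0 - 239 = 0 - 239 = -239$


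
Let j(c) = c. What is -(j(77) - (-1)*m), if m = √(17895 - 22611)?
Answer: -77 - 6*I*√131 ≈ -77.0 - 68.673*I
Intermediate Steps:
m = 6*I*√131 (m = √(-4716) = 6*I*√131 ≈ 68.673*I)
-(j(77) - (-1)*m) = -(77 - (-1)*6*I*√131) = -(77 - (-6)*I*√131) = -(77 + 6*I*√131) = -77 - 6*I*√131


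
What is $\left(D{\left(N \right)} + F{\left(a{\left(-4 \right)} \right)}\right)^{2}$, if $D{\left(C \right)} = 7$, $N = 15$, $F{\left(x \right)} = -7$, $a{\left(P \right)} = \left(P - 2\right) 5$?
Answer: $0$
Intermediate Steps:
$a{\left(P \right)} = -10 + 5 P$ ($a{\left(P \right)} = \left(-2 + P\right) 5 = -10 + 5 P$)
$\left(D{\left(N \right)} + F{\left(a{\left(-4 \right)} \right)}\right)^{2} = \left(7 - 7\right)^{2} = 0^{2} = 0$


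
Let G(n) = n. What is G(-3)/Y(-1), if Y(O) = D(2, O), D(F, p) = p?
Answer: 3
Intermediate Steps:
Y(O) = O
G(-3)/Y(-1) = -3/(-1) = -3*(-1) = 3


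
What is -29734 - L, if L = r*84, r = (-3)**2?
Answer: -30490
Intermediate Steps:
r = 9
L = 756 (L = 9*84 = 756)
-29734 - L = -29734 - 1*756 = -29734 - 756 = -30490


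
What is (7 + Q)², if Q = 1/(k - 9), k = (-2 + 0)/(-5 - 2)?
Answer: 176400/3721 ≈ 47.407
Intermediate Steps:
k = 2/7 (k = -2/(-7) = -2*(-⅐) = 2/7 ≈ 0.28571)
Q = -7/61 (Q = 1/(2/7 - 9) = 1/(-61/7) = -7/61 ≈ -0.11475)
(7 + Q)² = (7 - 7/61)² = (420/61)² = 176400/3721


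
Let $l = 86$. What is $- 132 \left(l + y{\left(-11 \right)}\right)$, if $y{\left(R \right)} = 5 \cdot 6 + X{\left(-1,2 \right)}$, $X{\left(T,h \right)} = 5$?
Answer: $-15972$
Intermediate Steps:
$y{\left(R \right)} = 35$ ($y{\left(R \right)} = 5 \cdot 6 + 5 = 30 + 5 = 35$)
$- 132 \left(l + y{\left(-11 \right)}\right) = - 132 \left(86 + 35\right) = \left(-132\right) 121 = -15972$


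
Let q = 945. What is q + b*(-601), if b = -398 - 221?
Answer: 372964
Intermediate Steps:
b = -619
q + b*(-601) = 945 - 619*(-601) = 945 + 372019 = 372964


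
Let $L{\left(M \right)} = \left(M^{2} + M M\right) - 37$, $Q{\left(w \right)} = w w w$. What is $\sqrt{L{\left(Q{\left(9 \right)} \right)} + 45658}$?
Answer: $3 \sqrt{123167} \approx 1052.9$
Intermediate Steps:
$Q{\left(w \right)} = w^{3}$ ($Q{\left(w \right)} = w^{2} w = w^{3}$)
$L{\left(M \right)} = -37 + 2 M^{2}$ ($L{\left(M \right)} = \left(M^{2} + M^{2}\right) - 37 = 2 M^{2} - 37 = -37 + 2 M^{2}$)
$\sqrt{L{\left(Q{\left(9 \right)} \right)} + 45658} = \sqrt{\left(-37 + 2 \left(9^{3}\right)^{2}\right) + 45658} = \sqrt{\left(-37 + 2 \cdot 729^{2}\right) + 45658} = \sqrt{\left(-37 + 2 \cdot 531441\right) + 45658} = \sqrt{\left(-37 + 1062882\right) + 45658} = \sqrt{1062845 + 45658} = \sqrt{1108503} = 3 \sqrt{123167}$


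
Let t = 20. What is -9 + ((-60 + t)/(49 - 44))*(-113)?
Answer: 895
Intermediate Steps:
-9 + ((-60 + t)/(49 - 44))*(-113) = -9 + ((-60 + 20)/(49 - 44))*(-113) = -9 - 40/5*(-113) = -9 - 40*⅕*(-113) = -9 - 8*(-113) = -9 + 904 = 895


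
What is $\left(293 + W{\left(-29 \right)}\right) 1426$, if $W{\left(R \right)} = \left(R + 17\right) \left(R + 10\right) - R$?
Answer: $784300$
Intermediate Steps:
$W{\left(R \right)} = - R + \left(10 + R\right) \left(17 + R\right)$ ($W{\left(R \right)} = \left(17 + R\right) \left(10 + R\right) - R = \left(10 + R\right) \left(17 + R\right) - R = - R + \left(10 + R\right) \left(17 + R\right)$)
$\left(293 + W{\left(-29 \right)}\right) 1426 = \left(293 + \left(170 + \left(-29\right)^{2} + 26 \left(-29\right)\right)\right) 1426 = \left(293 + \left(170 + 841 - 754\right)\right) 1426 = \left(293 + 257\right) 1426 = 550 \cdot 1426 = 784300$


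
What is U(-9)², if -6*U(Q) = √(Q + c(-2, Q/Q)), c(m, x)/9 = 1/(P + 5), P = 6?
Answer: -5/22 ≈ -0.22727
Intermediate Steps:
c(m, x) = 9/11 (c(m, x) = 9/(6 + 5) = 9/11)
U(Q) = -√(9/11 + Q)/6 (U(Q) = -√(Q + 9/11)/6 = -√(9/11 + Q)/6)
U(-9)² = (-√(99 + 121*(-9))/66)² = (-√(99 - 1089)/66)² = (-I*√110/22)² = -5/22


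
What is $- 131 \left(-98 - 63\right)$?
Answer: $21091$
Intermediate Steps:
$- 131 \left(-98 - 63\right) = \left(-131\right) \left(-161\right) = 21091$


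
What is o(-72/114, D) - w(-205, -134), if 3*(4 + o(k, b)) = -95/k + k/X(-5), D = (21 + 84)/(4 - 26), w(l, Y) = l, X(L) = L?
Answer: 859039/3420 ≈ 251.18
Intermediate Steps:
D = -105/22 (D = 105/(-22) = 105*(-1/22) = -105/22 ≈ -4.7727)
o(k, b) = -4 - 95/(3*k) - k/15 (o(k, b) = -4 + (-95/k + k/(-5))/3 = -4 + (-95/k + k*(-⅕))/3 = -4 + (-95/k - k/5)/3 = -4 + (-95/(3*k) - k/15) = -4 - 95/(3*k) - k/15)
o(-72/114, D) - w(-205, -134) = (-475 + (-72/114)*(-60 - (-72)/114))/(15*((-72/114))) - 1*(-205) = (-475 + (-72*1/114)*(-60 - (-72)/114))/(15*((-72*1/114))) + 205 = (-475 - 12*(-60 - 1*(-12/19))/19)/(15*(-12/19)) + 205 = (1/15)*(-19/12)*(-475 - 12*(-60 + 12/19)/19) + 205 = (1/15)*(-19/12)*(-475 - 12/19*(-1128/19)) + 205 = (1/15)*(-19/12)*(-475 + 13536/361) + 205 = (1/15)*(-19/12)*(-157939/361) + 205 = 157939/3420 + 205 = 859039/3420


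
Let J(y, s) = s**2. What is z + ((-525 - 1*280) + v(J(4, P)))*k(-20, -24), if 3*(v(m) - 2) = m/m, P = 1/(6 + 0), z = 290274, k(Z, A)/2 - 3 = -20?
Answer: 952694/3 ≈ 3.1756e+5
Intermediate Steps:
k(Z, A) = -34 (k(Z, A) = 6 + 2*(-20) = 6 - 40 = -34)
P = 1/6 ≈ 0.16667
v(m) = 7/3 (v(m) = 2 + (m/m)/3 = 2 + (1/3)*1 = 2 + 1/3 = 7/3)
z + ((-525 - 1*280) + v(J(4, P)))*k(-20, -24) = 290274 + ((-525 - 1*280) + 7/3)*(-34) = 290274 + ((-525 - 280) + 7/3)*(-34) = 290274 + (-805 + 7/3)*(-34) = 290274 - 2408/3*(-34) = 290274 + 81872/3 = 952694/3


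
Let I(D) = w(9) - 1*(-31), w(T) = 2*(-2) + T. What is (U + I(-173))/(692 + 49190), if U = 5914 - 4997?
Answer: 953/49882 ≈ 0.019105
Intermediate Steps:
w(T) = -4 + T
U = 917
I(D) = 36 (I(D) = (-4 + 9) - 1*(-31) = 5 + 31 = 36)
(U + I(-173))/(692 + 49190) = (917 + 36)/(692 + 49190) = 953/49882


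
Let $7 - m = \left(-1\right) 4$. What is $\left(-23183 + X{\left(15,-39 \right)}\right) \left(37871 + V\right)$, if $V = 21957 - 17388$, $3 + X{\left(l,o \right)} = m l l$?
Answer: $-878974840$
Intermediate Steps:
$m = 11$ ($m = 7 - \left(-1\right) 4 = 7 - -4 = 7 + 4 = 11$)
$X{\left(l,o \right)} = -3 + 11 l^{2}$ ($X{\left(l,o \right)} = -3 + 11 l l = -3 + 11 l^{2}$)
$V = 4569$ ($V = 21957 - 17388 = 4569$)
$\left(-23183 + X{\left(15,-39 \right)}\right) \left(37871 + V\right) = \left(-23183 - \left(3 - 11 \cdot 15^{2}\right)\right) \left(37871 + 4569\right) = \left(-23183 + \left(-3 + 11 \cdot 225\right)\right) 42440 = \left(-23183 + \left(-3 + 2475\right)\right) 42440 = \left(-23183 + 2472\right) 42440 = \left(-20711\right) 42440 = -878974840$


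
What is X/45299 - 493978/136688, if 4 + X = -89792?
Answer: -17325372535/3095914856 ≈ -5.5962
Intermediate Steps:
X = -89796 (X = -4 - 89792 = -89796)
X/45299 - 493978/136688 = -89796/45299 - 493978/136688 = -89796*1/45299 - 493978*1/136688 = -89796/45299 - 246989/68344 = -17325372535/3095914856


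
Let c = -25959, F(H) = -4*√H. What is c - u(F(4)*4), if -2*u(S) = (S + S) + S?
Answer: -26007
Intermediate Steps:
u(S) = -3*S/2 (u(S) = -((S + S) + S)/2 = -(2*S + S)/2 = -3*S/2)
c - u(F(4)*4) = -25959 - (-3)*-4*√4*4/2 = -25959 - (-3)*-4*2*4/2 = -25959 - (-3)*(-8*4)/2 = -25959 - (-3)*(-32)/2 = -25959 - 1*48 = -25959 - 48 = -26007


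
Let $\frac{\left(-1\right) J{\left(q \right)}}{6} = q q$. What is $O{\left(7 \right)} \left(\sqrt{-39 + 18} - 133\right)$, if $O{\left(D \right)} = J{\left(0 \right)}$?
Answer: $0$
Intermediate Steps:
$J{\left(q \right)} = - 6 q^{2}$ ($J{\left(q \right)} = - 6 q q = - 6 q^{2}$)
$O{\left(D \right)} = 0$ ($O{\left(D \right)} = - 6 \cdot 0^{2} = \left(-6\right) 0 = 0$)
$O{\left(7 \right)} \left(\sqrt{-39 + 18} - 133\right) = 0 \left(\sqrt{-39 + 18} - 133\right) = 0 \left(\sqrt{-21} - 133\right) = 0 \left(i \sqrt{21} - 133\right) = 0 \left(-133 + i \sqrt{21}\right) = 0$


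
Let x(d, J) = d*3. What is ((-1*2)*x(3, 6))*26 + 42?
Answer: -426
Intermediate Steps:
x(d, J) = 3*d
((-1*2)*x(3, 6))*26 + 42 = ((-1*2)*(3*3))*26 + 42 = -2*9*26 + 42 = -18*26 + 42 = -468 + 42 = -426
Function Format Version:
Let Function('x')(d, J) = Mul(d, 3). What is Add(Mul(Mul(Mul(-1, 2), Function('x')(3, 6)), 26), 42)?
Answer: -426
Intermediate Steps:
Function('x')(d, J) = Mul(3, d)
Add(Mul(Mul(Mul(-1, 2), Function('x')(3, 6)), 26), 42) = Add(Mul(Mul(Mul(-1, 2), Mul(3, 3)), 26), 42) = Add(Mul(Mul(-2, 9), 26), 42) = Add(Mul(-18, 26), 42) = Add(-468, 42) = -426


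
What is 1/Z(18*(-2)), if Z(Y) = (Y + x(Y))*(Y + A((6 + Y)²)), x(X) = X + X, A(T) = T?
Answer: -1/93312 ≈ -1.0717e-5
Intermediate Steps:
x(X) = 2*X
Z(Y) = 3*Y*(Y + (6 + Y)²) (Z(Y) = (Y + 2*Y)*(Y + (6 + Y)²) = (3*Y)*(Y + (6 + Y)²) = 3*Y*(Y + (6 + Y)²))
1/Z(18*(-2)) = 1/(3*(18*(-2))*(18*(-2) + (6 + 18*(-2))²)) = 1/(3*(-36)*(-36 + (6 - 36)²)) = 1/(3*(-36)*(-36 + (-30)²)) = 1/(3*(-36)*(-36 + 900)) = 1/(3*(-36)*864) = 1/(-93312) = -1/93312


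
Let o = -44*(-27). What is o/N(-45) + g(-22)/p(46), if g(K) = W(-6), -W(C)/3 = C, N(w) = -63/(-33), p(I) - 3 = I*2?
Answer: 413946/665 ≈ 622.48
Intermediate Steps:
p(I) = 3 + 2*I (p(I) = 3 + I*2 = 3 + 2*I)
N(w) = 21/11 (N(w) = -63*(-1/33) = 21/11)
W(C) = -3*C
o = 1188
g(K) = 18 (g(K) = -3*(-6) = 18)
o/N(-45) + g(-22)/p(46) = 1188/(21/11) + 18/(3 + 2*46) = 1188*(11/21) + 18/(3 + 92) = 4356/7 + 18/95 = 413946/665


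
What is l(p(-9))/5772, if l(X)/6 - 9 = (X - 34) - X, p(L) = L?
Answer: -25/962 ≈ -0.025988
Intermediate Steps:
l(X) = -150 (l(X) = 54 + 6*((X - 34) - X) = 54 + 6*((-34 + X) - X) = 54 + 6*(-34) = 54 - 204 = -150)
l(p(-9))/5772 = -150/5772 = -150*1/5772 = -25/962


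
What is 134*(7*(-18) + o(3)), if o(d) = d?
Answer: -16482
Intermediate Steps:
134*(7*(-18) + o(3)) = 134*(7*(-18) + 3) = 134*(-126 + 3) = 134*(-123) = -16482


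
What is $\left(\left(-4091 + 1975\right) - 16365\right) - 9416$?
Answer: $-27897$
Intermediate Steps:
$\left(\left(-4091 + 1975\right) - 16365\right) - 9416 = \left(-2116 - 16365\right) - 9416 = -18481 - 9416 = -27897$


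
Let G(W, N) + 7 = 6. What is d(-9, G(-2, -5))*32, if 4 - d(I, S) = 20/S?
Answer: 768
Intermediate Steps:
G(W, N) = -1 (G(W, N) = -7 + 6 = -1)
d(I, S) = 4 - 20/S
d(-9, G(-2, -5))*32 = (4 - 20/(-1))*32 = (4 - 20*(-1))*32 = (4 + 20)*32 = 24*32 = 768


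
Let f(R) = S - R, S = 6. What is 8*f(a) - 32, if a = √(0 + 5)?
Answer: 16 - 8*√5 ≈ -1.8885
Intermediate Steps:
a = √5 ≈ 2.2361
f(R) = 6 - R
8*f(a) - 32 = 8*(6 - √5) - 32 = (48 - 8*√5) - 32 = 16 - 8*√5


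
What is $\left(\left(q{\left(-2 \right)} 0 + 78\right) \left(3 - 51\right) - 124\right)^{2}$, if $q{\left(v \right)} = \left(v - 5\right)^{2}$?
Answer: $14961424$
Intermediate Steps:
$q{\left(v \right)} = \left(-5 + v\right)^{2}$
$\left(\left(q{\left(-2 \right)} 0 + 78\right) \left(3 - 51\right) - 124\right)^{2} = \left(\left(\left(-5 - 2\right)^{2} \cdot 0 + 78\right) \left(3 - 51\right) - 124\right)^{2} = \left(\left(\left(-7\right)^{2} \cdot 0 + 78\right) \left(-48\right) - 124\right)^{2} = \left(\left(49 \cdot 0 + 78\right) \left(-48\right) - 124\right)^{2} = \left(\left(0 + 78\right) \left(-48\right) - 124\right)^{2} = \left(78 \left(-48\right) - 124\right)^{2} = \left(-3744 - 124\right)^{2} = \left(-3868\right)^{2} = 14961424$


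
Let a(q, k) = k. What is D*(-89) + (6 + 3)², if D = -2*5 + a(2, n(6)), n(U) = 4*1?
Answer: 615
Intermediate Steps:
n(U) = 4
D = -6 (D = -2*5 + 4 = -10 + 4 = -6)
D*(-89) + (6 + 3)² = -6*(-89) + (6 + 3)² = 534 + 9² = 534 + 81 = 615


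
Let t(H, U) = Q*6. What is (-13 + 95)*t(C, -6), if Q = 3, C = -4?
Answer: 1476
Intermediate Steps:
t(H, U) = 18 (t(H, U) = 3*6 = 18)
(-13 + 95)*t(C, -6) = (-13 + 95)*18 = 82*18 = 1476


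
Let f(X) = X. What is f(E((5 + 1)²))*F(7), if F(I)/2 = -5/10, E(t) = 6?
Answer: -6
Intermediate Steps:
F(I) = -1 (F(I) = 2*(-5/10) = 2*(-5*⅒) = 2*(-½) = -1)
f(E((5 + 1)²))*F(7) = 6*(-1) = -6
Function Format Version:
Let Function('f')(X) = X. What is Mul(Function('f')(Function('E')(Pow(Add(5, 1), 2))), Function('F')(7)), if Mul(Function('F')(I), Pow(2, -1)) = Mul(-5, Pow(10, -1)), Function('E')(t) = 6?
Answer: -6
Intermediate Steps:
Function('F')(I) = -1 (Function('F')(I) = Mul(2, Mul(-5, Pow(10, -1))) = Mul(2, Mul(-5, Rational(1, 10))) = Mul(2, Rational(-1, 2)) = -1)
Mul(Function('f')(Function('E')(Pow(Add(5, 1), 2))), Function('F')(7)) = Mul(6, -1) = -6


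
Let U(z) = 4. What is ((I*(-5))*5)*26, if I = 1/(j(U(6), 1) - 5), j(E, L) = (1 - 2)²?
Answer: 325/2 ≈ 162.50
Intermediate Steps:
j(E, L) = 1 (j(E, L) = (-1)² = 1)
I = -¼ (I = 1/(1 - 5) = 1/(-4) = -¼ ≈ -0.25000)
((I*(-5))*5)*26 = (-¼*(-5)*5)*26 = ((5/4)*5)*26 = (25/4)*26 = 325/2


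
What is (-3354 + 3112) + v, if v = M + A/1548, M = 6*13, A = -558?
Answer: -14135/86 ≈ -164.36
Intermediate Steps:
M = 78
v = 6677/86 (v = 78 - 558/1548 = 78 - 558*1/1548 = 78 - 31/86 = 6677/86 ≈ 77.640)
(-3354 + 3112) + v = (-3354 + 3112) + 6677/86 = -242 + 6677/86 = -14135/86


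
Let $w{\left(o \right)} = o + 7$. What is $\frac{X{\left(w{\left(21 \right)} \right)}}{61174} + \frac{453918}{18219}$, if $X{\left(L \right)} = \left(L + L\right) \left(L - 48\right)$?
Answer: $\frac{4624595742}{185754851} \approx 24.896$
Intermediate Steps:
$w{\left(o \right)} = 7 + o$
$X{\left(L \right)} = 2 L \left(-48 + L\right)$
$\frac{X{\left(w{\left(21 \right)} \right)}}{61174} + \frac{453918}{18219} = \frac{2 \left(7 + 21\right) \left(-48 + \left(7 + 21\right)\right)}{61174} + \frac{453918}{18219} = 2 \cdot 28 \left(-48 + 28\right) \frac{1}{61174} + 453918 \cdot \frac{1}{18219} = 2 \cdot 28 \left(-20\right) \frac{1}{61174} + \frac{151306}{6073} = \left(-1120\right) \frac{1}{61174} + \frac{151306}{6073} = - \frac{560}{30587} + \frac{151306}{6073} = \frac{4624595742}{185754851}$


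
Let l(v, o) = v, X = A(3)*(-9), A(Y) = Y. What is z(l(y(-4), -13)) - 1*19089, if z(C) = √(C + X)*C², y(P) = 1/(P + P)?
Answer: -19089 + I*√434/256 ≈ -19089.0 + 0.081378*I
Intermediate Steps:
X = -27 (X = 3*(-9) = -27)
y(P) = 1/(2*P)
z(C) = C²*√(-27 + C) (z(C) = √(C - 27)*C² = √(-27 + C)*C² = C²*√(-27 + C))
z(l(y(-4), -13)) - 1*19089 = ((½)/(-4))²*√(-27 + (½)/(-4)) - 1*19089 = ((½)*(-¼))²*√(-27 + (½)*(-¼)) - 19089 = (-⅛)²*√(-27 - ⅛) - 19089 = √(-217/8)/64 - 19089 = (I*√434/4)/64 - 19089 = I*√434/256 - 19089 = -19089 + I*√434/256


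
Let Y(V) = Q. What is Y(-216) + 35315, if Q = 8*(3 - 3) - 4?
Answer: 35311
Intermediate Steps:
Q = -4 (Q = 8*0 - 4 = 0 - 4 = -4)
Y(V) = -4
Y(-216) + 35315 = -4 + 35315 = 35311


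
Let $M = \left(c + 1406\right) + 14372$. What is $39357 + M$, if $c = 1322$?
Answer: $56457$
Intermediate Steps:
$M = 17100$ ($M = \left(1322 + 1406\right) + 14372 = 2728 + 14372 = 17100$)
$39357 + M = 39357 + 17100 = 56457$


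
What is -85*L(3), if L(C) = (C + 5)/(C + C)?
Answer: -340/3 ≈ -113.33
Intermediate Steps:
L(C) = (5 + C)/(2*C) (L(C) = (5 + C)/((2*C)) = (5 + C)*(1/(2*C)) = (5 + C)/(2*C))
-85*L(3) = -85*(5 + 3)/(2*3) = -85*8/(2*3) = -85*4/3 = -340/3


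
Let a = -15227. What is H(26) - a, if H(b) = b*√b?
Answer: 15227 + 26*√26 ≈ 15360.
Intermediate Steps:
H(b) = b^(3/2)
H(26) - a = 26^(3/2) - 1*(-15227) = 26*√26 + 15227 = 15227 + 26*√26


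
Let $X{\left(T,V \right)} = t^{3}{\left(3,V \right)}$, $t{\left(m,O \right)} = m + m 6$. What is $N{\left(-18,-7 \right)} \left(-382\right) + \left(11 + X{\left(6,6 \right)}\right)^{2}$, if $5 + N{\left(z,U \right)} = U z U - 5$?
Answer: $86310728$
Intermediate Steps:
$t{\left(m,O \right)} = 7 m$ ($t{\left(m,O \right)} = m + 6 m = 7 m$)
$N{\left(z,U \right)} = -10 + z U^{2}$ ($N{\left(z,U \right)} = -5 + \left(U z U - 5\right) = -5 + \left(z U^{2} - 5\right) = -5 + \left(-5 + z U^{2}\right) = -10 + z U^{2}$)
$X{\left(T,V \right)} = 9261$ ($X{\left(T,V \right)} = \left(7 \cdot 3\right)^{3} = 21^{3} = 9261$)
$N{\left(-18,-7 \right)} \left(-382\right) + \left(11 + X{\left(6,6 \right)}\right)^{2} = \left(-10 - 18 \left(-7\right)^{2}\right) \left(-382\right) + \left(11 + 9261\right)^{2} = \left(-10 - 882\right) \left(-382\right) + 9272^{2} = \left(-10 - 882\right) \left(-382\right) + 85969984 = \left(-892\right) \left(-382\right) + 85969984 = 340744 + 85969984 = 86310728$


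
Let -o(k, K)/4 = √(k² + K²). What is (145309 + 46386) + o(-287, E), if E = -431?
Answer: 191695 - 4*√268130 ≈ 1.8962e+5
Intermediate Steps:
o(k, K) = -4*√(K² + k²) (o(k, K) = -4*√(k² + K²) = -4*√(K² + k²))
(145309 + 46386) + o(-287, E) = (145309 + 46386) - 4*√((-431)² + (-287)²) = 191695 - 4*√(185761 + 82369) = 191695 - 4*√268130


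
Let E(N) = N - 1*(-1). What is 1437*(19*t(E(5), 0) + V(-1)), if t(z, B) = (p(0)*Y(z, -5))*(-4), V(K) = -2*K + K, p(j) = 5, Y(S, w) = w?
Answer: 2731737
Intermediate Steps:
V(K) = -K
E(N) = 1 + N (E(N) = N + 1 = 1 + N)
t(z, B) = 100 (t(z, B) = (5*(-5))*(-4) = -25*(-4) = 100)
1437*(19*t(E(5), 0) + V(-1)) = 1437*(19*100 - 1*(-1)) = 1437*(1900 + 1) = 1437*1901 = 2731737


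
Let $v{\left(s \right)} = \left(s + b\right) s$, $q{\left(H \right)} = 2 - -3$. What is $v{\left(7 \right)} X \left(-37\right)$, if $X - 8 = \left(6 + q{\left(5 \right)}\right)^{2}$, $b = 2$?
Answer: $-300699$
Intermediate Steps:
$q{\left(H \right)} = 5$ ($q{\left(H \right)} = 2 + 3 = 5$)
$X = 129$ ($X = 8 + \left(6 + 5\right)^{2} = 8 + 11^{2} = 8 + 121 = 129$)
$v{\left(s \right)} = s \left(2 + s\right)$ ($v{\left(s \right)} = \left(s + 2\right) s = \left(2 + s\right) s = s \left(2 + s\right)$)
$v{\left(7 \right)} X \left(-37\right) = 7 \left(2 + 7\right) 129 \left(-37\right) = 7 \cdot 9 \cdot 129 \left(-37\right) = 63 \cdot 129 \left(-37\right) = 8127 \left(-37\right) = -300699$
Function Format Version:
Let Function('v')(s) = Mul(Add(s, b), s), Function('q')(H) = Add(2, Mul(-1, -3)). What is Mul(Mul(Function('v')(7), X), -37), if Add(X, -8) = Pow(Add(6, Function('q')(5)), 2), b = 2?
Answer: -300699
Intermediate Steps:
Function('q')(H) = 5 (Function('q')(H) = Add(2, 3) = 5)
X = 129 (X = Add(8, Pow(Add(6, 5), 2)) = Add(8, Pow(11, 2)) = Add(8, 121) = 129)
Function('v')(s) = Mul(s, Add(2, s)) (Function('v')(s) = Mul(Add(s, 2), s) = Mul(Add(2, s), s) = Mul(s, Add(2, s)))
Mul(Mul(Function('v')(7), X), -37) = Mul(Mul(Mul(7, Add(2, 7)), 129), -37) = Mul(Mul(Mul(7, 9), 129), -37) = Mul(Mul(63, 129), -37) = Mul(8127, -37) = -300699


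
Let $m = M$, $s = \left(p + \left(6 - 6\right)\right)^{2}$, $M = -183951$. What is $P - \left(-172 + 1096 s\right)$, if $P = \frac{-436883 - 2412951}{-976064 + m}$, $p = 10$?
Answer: $- \frac{126935271586}{1160015} \approx -1.0943 \cdot 10^{5}$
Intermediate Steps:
$s = 100$ ($s = \left(10 + \left(6 - 6\right)\right)^{2} = \left(10 + 0\right)^{2} = 10^{2} = 100$)
$m = -183951$
$P = \frac{2849834}{1160015}$ ($P = \frac{-436883 - 2412951}{-976064 - 183951} = - \frac{2849834}{-1160015} = \left(-2849834\right) \left(- \frac{1}{1160015}\right) = \frac{2849834}{1160015} \approx 2.4567$)
$P - \left(-172 + 1096 s\right) = \frac{2849834}{1160015} + \left(172 - 109600\right) = \frac{2849834}{1160015} - 109428 = - \frac{126935271586}{1160015}$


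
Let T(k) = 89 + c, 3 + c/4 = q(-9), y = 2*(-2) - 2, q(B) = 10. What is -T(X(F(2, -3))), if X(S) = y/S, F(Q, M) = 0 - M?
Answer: -117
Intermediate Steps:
y = -6 (y = -4 - 2 = -6)
c = 28 (c = -12 + 4*10 = -12 + 40 = 28)
F(Q, M) = -M
X(S) = -6/S
T(k) = 117 (T(k) = 89 + 28 = 117)
-T(X(F(2, -3))) = -1*117 = -117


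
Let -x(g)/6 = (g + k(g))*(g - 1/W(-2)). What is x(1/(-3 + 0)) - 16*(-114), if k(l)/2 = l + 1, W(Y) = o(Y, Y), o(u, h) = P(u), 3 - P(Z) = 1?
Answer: 1829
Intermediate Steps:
P(Z) = 2 (P(Z) = 3 - 1*1 = 3 - 1 = 2)
o(u, h) = 2
W(Y) = 2
k(l) = 2 + 2*l (k(l) = 2*(l + 1) = 2*(1 + l) = 2 + 2*l)
x(g) = -6*(2 + 3*g)*(-½ + g) (x(g) = -6*(g + (2 + 2*g))*(g - 1/2) = -6*(2 + 3*g)*(g - 1*½) = -6*(2 + 3*g)*(g - ½) = -6*(2 + 3*g)*(-½ + g))
x(1/(-3 + 0)) - 16*(-114) = (6 - 18/(-3 + 0)² - 3/(-3 + 0)) - 16*(-114) = (6 - 18*(1/(-3))² - 3/(-3)) + 1824 = (6 - 18*(-⅓)² - 3*(-⅓)) + 1824 = (6 - 18*⅑ + 1) + 1824 = (6 - 2 + 1) + 1824 = 5 + 1824 = 1829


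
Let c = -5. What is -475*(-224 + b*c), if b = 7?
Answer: 123025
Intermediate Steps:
-475*(-224 + b*c) = -475*(-224 + 7*(-5)) = -475*(-224 - 35) = -475*(-259) = 123025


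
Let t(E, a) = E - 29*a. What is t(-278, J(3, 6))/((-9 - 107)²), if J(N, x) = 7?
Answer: -481/13456 ≈ -0.035746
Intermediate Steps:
t(E, a) = E - 29*a
t(-278, J(3, 6))/((-9 - 107)²) = (-278 - 29*7)/((-9 - 107)²) = (-278 - 203)/((-116)²) = -481/13456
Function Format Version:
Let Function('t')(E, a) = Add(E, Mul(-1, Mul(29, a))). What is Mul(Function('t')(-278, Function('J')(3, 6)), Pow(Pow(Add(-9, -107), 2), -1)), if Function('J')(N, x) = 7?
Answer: Rational(-481, 13456) ≈ -0.035746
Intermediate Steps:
Function('t')(E, a) = Add(E, Mul(-29, a))
Mul(Function('t')(-278, Function('J')(3, 6)), Pow(Pow(Add(-9, -107), 2), -1)) = Mul(Add(-278, Mul(-29, 7)), Pow(Pow(Add(-9, -107), 2), -1)) = Mul(Add(-278, -203), Pow(Pow(-116, 2), -1)) = Mul(-481, Pow(13456, -1)) = Mul(-481, Rational(1, 13456)) = Rational(-481, 13456)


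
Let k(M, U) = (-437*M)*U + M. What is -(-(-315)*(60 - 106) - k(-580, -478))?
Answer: -121139970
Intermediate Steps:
k(M, U) = M - 437*M*U (k(M, U) = -437*M*U + M = M - 437*M*U)
-(-(-315)*(60 - 106) - k(-580, -478)) = -(-(-315)*(60 - 106) - (-580)*(1 - 437*(-478))) = -(-(-315)*(-46) - (-580)*(1 + 208886)) = -(-1*14490 - (-580)*208887) = -(-14490 - 1*(-121154460)) = -(-14490 + 121154460) = -1*121139970 = -121139970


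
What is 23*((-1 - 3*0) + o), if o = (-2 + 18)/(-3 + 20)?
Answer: -23/17 ≈ -1.3529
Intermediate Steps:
o = 16/17 ≈ 0.94118
23*((-1 - 3*0) + o) = 23*((-1 - 3*0) + 16/17) = 23*((-1 + 0) + 16/17) = 23*(-1 + 16/17) = 23*(-1/17) = -23/17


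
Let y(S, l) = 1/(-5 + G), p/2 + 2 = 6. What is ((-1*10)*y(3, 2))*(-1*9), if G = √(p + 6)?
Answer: -450/11 - 90*√14/11 ≈ -71.523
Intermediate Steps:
p = 8 (p = -4 + 2*6 = -4 + 12 = 8)
G = √14 (G = √(8 + 6) = √14 ≈ 3.7417)
y(S, l) = 1/(-5 + √14)
((-1*10)*y(3, 2))*(-1*9) = ((-1*10)*(-5/11 - √14/11))*(-1*9) = -10*(-5/11 - √14/11)*(-9) = (50/11 + 10*√14/11)*(-9) = -450/11 - 90*√14/11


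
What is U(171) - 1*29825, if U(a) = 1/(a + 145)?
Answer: -9424699/316 ≈ -29825.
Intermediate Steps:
U(a) = 1/(145 + a)
U(171) - 1*29825 = 1/(145 + 171) - 1*29825 = 1/316 - 29825 = -9424699/316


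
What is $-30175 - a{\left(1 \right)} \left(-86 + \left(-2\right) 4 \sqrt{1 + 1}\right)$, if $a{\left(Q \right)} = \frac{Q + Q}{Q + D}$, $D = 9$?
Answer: $- \frac{150789}{5} + \frac{8 \sqrt{2}}{5} \approx -30156.0$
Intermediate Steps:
$a{\left(Q \right)} = \frac{2 Q}{9 + Q}$ ($a{\left(Q \right)} = \frac{Q + Q}{Q + 9} = \frac{2 Q}{9 + Q}$)
$-30175 - a{\left(1 \right)} \left(-86 + \left(-2\right) 4 \sqrt{1 + 1}\right) = -30175 - 2 \cdot 1 \frac{1}{9 + 1} \left(-86 + \left(-2\right) 4 \sqrt{1 + 1}\right) = -30175 - 2 \cdot 1 \cdot \frac{1}{10} \left(-86 - 8 \sqrt{2}\right) = -30175 - \frac{-86 - 8 \sqrt{2}}{5} = -30175 - \left(- \frac{86}{5} - \frac{8 \sqrt{2}}{5}\right) = -30175 + \left(\frac{86}{5} + \frac{8 \sqrt{2}}{5}\right) = - \frac{150789}{5} + \frac{8 \sqrt{2}}{5}$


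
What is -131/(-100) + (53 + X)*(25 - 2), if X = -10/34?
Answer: 2063027/1700 ≈ 1213.5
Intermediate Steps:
X = -5/17 (X = -10*1/34 = -5/17 ≈ -0.29412)
-131/(-100) + (53 + X)*(25 - 2) = -131/(-100) + (53 - 5/17)*(25 - 2) = -131*(-1/100) + (896/17)*23 = 131/100 + 20608/17 = 2063027/1700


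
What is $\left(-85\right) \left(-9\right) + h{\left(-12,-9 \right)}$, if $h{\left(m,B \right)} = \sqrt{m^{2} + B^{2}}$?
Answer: $780$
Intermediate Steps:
$h{\left(m,B \right)} = \sqrt{B^{2} + m^{2}}$
$\left(-85\right) \left(-9\right) + h{\left(-12,-9 \right)} = \left(-85\right) \left(-9\right) + \sqrt{\left(-9\right)^{2} + \left(-12\right)^{2}} = 765 + \sqrt{81 + 144} = 765 + \sqrt{225} = 765 + 15 = 780$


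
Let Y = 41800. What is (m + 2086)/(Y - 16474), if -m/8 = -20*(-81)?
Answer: -5437/12663 ≈ -0.42936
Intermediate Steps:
m = -12960 (m = -(-160)*(-81) = -8*1620 = -12960)
(m + 2086)/(Y - 16474) = (-12960 + 2086)/(41800 - 16474) = -10874/25326 = -10874*1/25326 = -5437/12663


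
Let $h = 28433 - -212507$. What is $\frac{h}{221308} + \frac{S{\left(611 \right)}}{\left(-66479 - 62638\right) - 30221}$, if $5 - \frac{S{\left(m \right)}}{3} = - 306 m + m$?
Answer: $- \frac{10667247365}{4407846763} \approx -2.4201$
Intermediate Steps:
$S{\left(m \right)} = 15 + 915 m$ ($S{\left(m \right)} = 15 - 3 \left(- 306 m + m\right) = 15 - 3 \left(- 305 m\right) = 15 + 915 m$)
$h = 240940$ ($h = 28433 + 212507 = 240940$)
$\frac{h}{221308} + \frac{S{\left(611 \right)}}{\left(-66479 - 62638\right) - 30221} = \frac{240940}{221308} + \frac{15 + 915 \cdot 611}{\left(-66479 - 62638\right) - 30221} = 240940 \cdot \frac{1}{221308} + \frac{15 + 559065}{-129117 - 30221} = \frac{60235}{55327} + \frac{559080}{-159338} = \frac{60235}{55327} + 559080 \left(- \frac{1}{159338}\right) = \frac{60235}{55327} - \frac{279540}{79669} = - \frac{10667247365}{4407846763}$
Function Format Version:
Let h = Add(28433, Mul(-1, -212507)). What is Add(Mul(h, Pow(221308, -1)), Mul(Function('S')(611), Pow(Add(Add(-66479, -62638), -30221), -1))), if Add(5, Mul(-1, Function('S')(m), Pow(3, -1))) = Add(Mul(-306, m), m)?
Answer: Rational(-10667247365, 4407846763) ≈ -2.4201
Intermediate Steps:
Function('S')(m) = Add(15, Mul(915, m)) (Function('S')(m) = Add(15, Mul(-3, Add(Mul(-306, m), m))) = Add(15, Mul(-3, Mul(-305, m))) = Add(15, Mul(915, m)))
h = 240940 (h = Add(28433, 212507) = 240940)
Add(Mul(h, Pow(221308, -1)), Mul(Function('S')(611), Pow(Add(Add(-66479, -62638), -30221), -1))) = Add(Mul(240940, Pow(221308, -1)), Mul(Add(15, Mul(915, 611)), Pow(Add(Add(-66479, -62638), -30221), -1))) = Add(Mul(240940, Rational(1, 221308)), Mul(Add(15, 559065), Pow(Add(-129117, -30221), -1))) = Add(Rational(60235, 55327), Mul(559080, Pow(-159338, -1))) = Add(Rational(60235, 55327), Mul(559080, Rational(-1, 159338))) = Add(Rational(60235, 55327), Rational(-279540, 79669)) = Rational(-10667247365, 4407846763)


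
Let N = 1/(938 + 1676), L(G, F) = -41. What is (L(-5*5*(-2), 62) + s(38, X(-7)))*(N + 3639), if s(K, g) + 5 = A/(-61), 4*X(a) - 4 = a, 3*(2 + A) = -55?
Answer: -1303191539/7842 ≈ -1.6618e+5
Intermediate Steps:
A = -61/3 (A = -2 + (1/3)*(-55) = -2 - 55/3 = -61/3 ≈ -20.333)
X(a) = 1 + a/4
s(K, g) = -14/3 (s(K, g) = -5 - 61/3/(-61) = -5 - 61/3*(-1/61) = -5 + 1/3 = -14/3)
N = 1/2614 ≈ 0.00038256
(L(-5*5*(-2), 62) + s(38, X(-7)))*(N + 3639) = (-41 - 14/3)*(1/2614 + 3639) = -137/3*9512347/2614 = -1303191539/7842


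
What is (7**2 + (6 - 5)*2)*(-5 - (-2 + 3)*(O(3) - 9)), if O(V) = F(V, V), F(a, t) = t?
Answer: 51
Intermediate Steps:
O(V) = V
(7**2 + (6 - 5)*2)*(-5 - (-2 + 3)*(O(3) - 9)) = (7**2 + (6 - 5)*2)*(-5 - (-2 + 3)*(3 - 9)) = (49 + 1*2)*(-5 - (-6)) = (49 + 2)*(-5 - 1*(-6)) = 51*(-5 + 6) = 51*1 = 51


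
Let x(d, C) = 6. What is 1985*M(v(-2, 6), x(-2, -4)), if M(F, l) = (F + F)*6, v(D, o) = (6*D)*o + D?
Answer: -1762680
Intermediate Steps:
v(D, o) = D + 6*D*o (v(D, o) = 6*D*o + D = D + 6*D*o)
M(F, l) = 12*F (M(F, l) = (2*F)*6 = 12*F)
1985*M(v(-2, 6), x(-2, -4)) = 1985*(12*(-2*(1 + 6*6))) = 1985*(12*(-2*(1 + 36))) = 1985*(12*(-2*37)) = 1985*(12*(-74)) = 1985*(-888) = -1762680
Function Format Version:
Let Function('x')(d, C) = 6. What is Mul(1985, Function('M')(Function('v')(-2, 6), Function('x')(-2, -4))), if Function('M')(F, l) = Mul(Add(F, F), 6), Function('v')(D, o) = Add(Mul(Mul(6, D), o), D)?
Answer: -1762680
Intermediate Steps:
Function('v')(D, o) = Add(D, Mul(6, D, o)) (Function('v')(D, o) = Add(Mul(6, D, o), D) = Add(D, Mul(6, D, o)))
Function('M')(F, l) = Mul(12, F) (Function('M')(F, l) = Mul(Mul(2, F), 6) = Mul(12, F))
Mul(1985, Function('M')(Function('v')(-2, 6), Function('x')(-2, -4))) = Mul(1985, Mul(12, Mul(-2, Add(1, Mul(6, 6))))) = Mul(1985, Mul(12, Mul(-2, Add(1, 36)))) = Mul(1985, Mul(12, Mul(-2, 37))) = Mul(1985, Mul(12, -74)) = Mul(1985, -888) = -1762680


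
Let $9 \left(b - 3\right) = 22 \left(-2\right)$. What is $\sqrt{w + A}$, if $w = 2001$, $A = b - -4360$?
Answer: $\frac{28 \sqrt{73}}{3} \approx 79.744$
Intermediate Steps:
$b = - \frac{17}{9}$ ($b = 3 + \frac{22 \left(-2\right)}{9} = 3 + \frac{1}{9} \left(-44\right) = 3 - \frac{44}{9} = - \frac{17}{9} \approx -1.8889$)
$A = \frac{39223}{9}$ ($A = - \frac{17}{9} - -4360 = - \frac{17}{9} + 4360 = \frac{39223}{9} \approx 4358.1$)
$\sqrt{w + A} = \sqrt{2001 + \frac{39223}{9}} = \sqrt{\frac{57232}{9}} = \frac{28 \sqrt{73}}{3}$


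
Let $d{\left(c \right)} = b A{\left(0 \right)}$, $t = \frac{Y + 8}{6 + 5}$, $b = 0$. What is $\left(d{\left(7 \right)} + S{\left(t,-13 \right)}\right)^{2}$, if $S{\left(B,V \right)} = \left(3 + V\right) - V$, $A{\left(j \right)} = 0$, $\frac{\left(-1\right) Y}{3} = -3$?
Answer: $9$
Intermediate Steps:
$Y = 9$ ($Y = \left(-3\right) \left(-3\right) = 9$)
$t = \frac{17}{11}$ ($t = \frac{9 + 8}{6 + 5} = \frac{17}{11} \approx 1.5455$)
$S{\left(B,V \right)} = 3$
$d{\left(c \right)} = 0$ ($d{\left(c \right)} = 0 \cdot 0 = 0$)
$\left(d{\left(7 \right)} + S{\left(t,-13 \right)}\right)^{2} = \left(0 + 3\right)^{2} = 3^{2} = 9$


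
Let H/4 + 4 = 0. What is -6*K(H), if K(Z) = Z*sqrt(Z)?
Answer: 384*I ≈ 384.0*I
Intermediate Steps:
H = -16 (H = -16 + 4*0 = -16 + 0 = -16)
K(Z) = Z**(3/2)
-6*K(H) = -(-384)*I = 384*I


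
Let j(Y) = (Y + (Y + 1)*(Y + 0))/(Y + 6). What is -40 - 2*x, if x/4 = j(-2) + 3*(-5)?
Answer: 80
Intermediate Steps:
j(Y) = (Y + Y*(1 + Y))/(6 + Y) (j(Y) = (Y + (1 + Y)*Y)/(6 + Y) = (Y + Y*(1 + Y))/(6 + Y))
x = -60 (x = 4*(-2*(2 - 2)/(6 - 2) + 3*(-5)) = 4*(-2*0/4 - 15) = 4*(-2*¼*0 - 15) = 4*(0 - 15) = 4*(-15) = -60)
-40 - 2*x = -40 - 2*(-60) = -40 + 120 = 80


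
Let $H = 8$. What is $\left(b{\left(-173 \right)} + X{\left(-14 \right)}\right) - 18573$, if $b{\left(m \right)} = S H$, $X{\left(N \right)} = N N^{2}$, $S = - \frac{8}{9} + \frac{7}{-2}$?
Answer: $- \frac{192169}{9} \approx -21352.0$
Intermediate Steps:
$S = - \frac{79}{18}$ ($S = \left(-8\right) \frac{1}{9} + 7 \left(- \frac{1}{2}\right) = - \frac{8}{9} - \frac{7}{2} = - \frac{79}{18} \approx -4.3889$)
$X{\left(N \right)} = N^{3}$
$b{\left(m \right)} = - \frac{316}{9}$ ($b{\left(m \right)} = \left(- \frac{79}{18}\right) 8 = - \frac{316}{9}$)
$\left(b{\left(-173 \right)} + X{\left(-14 \right)}\right) - 18573 = \left(- \frac{316}{9} + \left(-14\right)^{3}\right) - 18573 = \left(- \frac{316}{9} - 2744\right) - 18573 = - \frac{25012}{9} - 18573 = - \frac{192169}{9}$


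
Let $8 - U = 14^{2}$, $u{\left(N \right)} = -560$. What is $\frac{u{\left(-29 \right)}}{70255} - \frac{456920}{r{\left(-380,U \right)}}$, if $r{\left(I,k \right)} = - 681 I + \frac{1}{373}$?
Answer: $- \frac{2405539022552}{1356271945991} \approx -1.7736$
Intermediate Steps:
$U = -188$ ($U = 8 - 14^{2} = 8 - 196 = -188$)
$r{\left(I,k \right)} = \frac{1}{373} - 681 I$ ($r{\left(I,k \right)} = - 681 I + \frac{1}{373} = \frac{1}{373} - 681 I$)
$\frac{u{\left(-29 \right)}}{70255} - \frac{456920}{r{\left(-380,U \right)}} = - \frac{560}{70255} - \frac{456920}{\frac{1}{373} - -258780} = \left(-560\right) \frac{1}{70255} - \frac{456920}{\frac{1}{373} + 258780} = - \frac{112}{14051} - \frac{456920}{\frac{96524941}{373}} = - \frac{112}{14051} - \frac{170431160}{96524941} = - \frac{2405539022552}{1356271945991}$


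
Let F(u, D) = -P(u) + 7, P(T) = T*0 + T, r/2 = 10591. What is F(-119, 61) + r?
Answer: 21308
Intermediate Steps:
r = 21182 (r = 2*10591 = 21182)
P(T) = T (P(T) = 0 + T = T)
F(u, D) = 7 - u (F(u, D) = -u + 7 = 7 - u)
F(-119, 61) + r = (7 - 1*(-119)) + 21182 = (7 + 119) + 21182 = 126 + 21182 = 21308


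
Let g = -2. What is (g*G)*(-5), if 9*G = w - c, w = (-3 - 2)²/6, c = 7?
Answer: -85/27 ≈ -3.1481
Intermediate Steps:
w = 25/6 (w = (-5)²*(⅙) = 25*(⅙) = 25/6 ≈ 4.1667)
G = -17/54 (G = (25/6 - 1*7)/9 = (25/6 - 7)/9 = (⅑)*(-17/6) = -17/54 ≈ -0.31481)
(g*G)*(-5) = -2*(-17/54)*(-5) = (17/27)*(-5) = -85/27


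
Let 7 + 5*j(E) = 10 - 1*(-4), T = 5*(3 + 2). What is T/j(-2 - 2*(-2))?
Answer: 125/7 ≈ 17.857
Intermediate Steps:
T = 25 (T = 5*5 = 25)
j(E) = 7/5 (j(E) = -7/5 + (10 - 1*(-4))/5 = -7/5 + (10 + 4)/5 = -7/5 + (⅕)*14 = -7/5 + 14/5 = 7/5)
T/j(-2 - 2*(-2)) = 25/(7/5) = 25*(5/7) = 125/7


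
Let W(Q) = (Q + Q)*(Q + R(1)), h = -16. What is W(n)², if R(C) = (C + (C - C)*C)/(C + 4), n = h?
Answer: 6390784/25 ≈ 2.5563e+5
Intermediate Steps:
n = -16
R(C) = C/(4 + C) (R(C) = (C + 0*C)/(4 + C) = (C + 0)/(4 + C) = C/(4 + C))
W(Q) = 2*Q*(⅕ + Q) (W(Q) = (Q + Q)*(Q + 1/(4 + 1)) = (2*Q)*(Q + 1/5) = (2*Q)*(Q + 1*(⅕)) = (2*Q)*(Q + ⅕) = (2*Q)*(⅕ + Q) = 2*Q*(⅕ + Q))
W(n)² = ((⅖)*(-16)*(1 + 5*(-16)))² = ((⅖)*(-16)*(1 - 80))² = ((⅖)*(-16)*(-79))² = (2528/5)² = 6390784/25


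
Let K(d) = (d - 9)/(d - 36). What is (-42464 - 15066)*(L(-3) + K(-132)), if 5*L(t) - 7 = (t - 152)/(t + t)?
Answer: -35789413/84 ≈ -4.2606e+5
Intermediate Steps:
L(t) = 7/5 + (-152 + t)/(10*t) (L(t) = 7/5 + ((t - 152)/(t + t))/5 = 7/5 + ((-152 + t)/((2*t)))/5 = 7/5 + ((-152 + t)*(1/(2*t)))/5 = 7/5 + ((-152 + t)/(2*t))/5 = 7/5 + (-152 + t)/(10*t))
K(d) = (-9 + d)/(-36 + d)
(-42464 - 15066)*(L(-3) + K(-132)) = (-42464 - 15066)*((⅒)*(-152 + 15*(-3))/(-3) + (-9 - 132)/(-36 - 132)) = -57530*((⅒)*(-⅓)*(-152 - 45) - 141/(-168)) = -57530*((⅒)*(-⅓)*(-197) - 1/168*(-141)) = -57530*(197/30 + 47/56) = -57530*6221/840 = -35789413/84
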